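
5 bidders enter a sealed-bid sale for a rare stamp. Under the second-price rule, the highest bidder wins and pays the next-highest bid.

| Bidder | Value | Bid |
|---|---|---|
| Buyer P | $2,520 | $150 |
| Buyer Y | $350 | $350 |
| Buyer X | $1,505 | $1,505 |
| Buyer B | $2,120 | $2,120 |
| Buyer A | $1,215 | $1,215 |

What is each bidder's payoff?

Bids in descending order: Buyer B $2,120, then Buyer X $1,505, then Buyer A $1,215, then Buyer Y $350, then Buyer P $150.
Buyer B has the top bid and wins; the price is the second-highest bid, $1,505.
Buyer B's payoff = $2,120 − $1,505 = $615. All other bidders lose, so their payoff is 0.

Payoffs: Buyer P $0, Buyer Y $0, Buyer X $0, Buyer B $615, Buyer A $0.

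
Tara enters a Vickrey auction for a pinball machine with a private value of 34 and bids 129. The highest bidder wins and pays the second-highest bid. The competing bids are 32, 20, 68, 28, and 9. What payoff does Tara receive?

Highest competing bid: 68.
Tara's bid 129 is the highest overall, so Tara wins and pays the second-highest bid, 68.
Payoff = value − price = 34 − 68 = -34.

Tara's payoff: -34.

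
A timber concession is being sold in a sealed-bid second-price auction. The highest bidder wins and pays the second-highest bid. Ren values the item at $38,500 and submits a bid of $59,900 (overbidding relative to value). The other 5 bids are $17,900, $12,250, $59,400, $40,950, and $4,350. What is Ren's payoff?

Highest competing bid: $59,400.
Ren's bid $59,900 is the highest overall, so Ren wins and pays the second-highest bid, $59,400.
Payoff = value − price = $38,500 − $59,400 = -$20,900.

-$20,900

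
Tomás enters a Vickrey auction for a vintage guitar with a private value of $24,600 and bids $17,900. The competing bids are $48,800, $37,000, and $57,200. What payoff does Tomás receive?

Highest competing bid: $57,200.
Tomás's bid $17,900 is not the highest, so Tomás loses, pays nothing, and earns zero payoff.

Payoff = $0.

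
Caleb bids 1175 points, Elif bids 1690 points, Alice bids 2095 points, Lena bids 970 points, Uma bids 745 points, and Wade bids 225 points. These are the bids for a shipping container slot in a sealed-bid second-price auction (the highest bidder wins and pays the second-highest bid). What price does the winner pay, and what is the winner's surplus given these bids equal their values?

Ranking the bids: Alice 2095 points > Elif 1690 points > Caleb 1175 points > Lena 970 points > Uma 745 points > Wade 225 points.
Alice is the highest bidder, so Alice wins.
Under the second-price rule, the price is the second-highest bid: 1690 points.
Surplus = 2095 points − 1690 points = 405 points.

Price 1690 points; surplus 405 points.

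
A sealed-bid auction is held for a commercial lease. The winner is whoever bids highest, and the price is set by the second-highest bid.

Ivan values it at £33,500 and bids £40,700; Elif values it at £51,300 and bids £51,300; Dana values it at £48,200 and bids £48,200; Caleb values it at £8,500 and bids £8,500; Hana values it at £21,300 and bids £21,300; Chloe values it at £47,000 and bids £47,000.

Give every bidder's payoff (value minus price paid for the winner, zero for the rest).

Ivan £0, Elif £3,100, Dana £0, Caleb £0, Hana £0, Chloe £0.

Bids in descending order: Elif £51,300 > Dana £48,200 > Chloe £47,000 > Ivan £40,700 > Hana £21,300 > Caleb £8,500.
Elif has the top bid and wins; the price is the second-highest bid, £48,200.
Elif's payoff = £51,300 − £48,200 = £3,100. All other bidders lose, so their payoff is 0.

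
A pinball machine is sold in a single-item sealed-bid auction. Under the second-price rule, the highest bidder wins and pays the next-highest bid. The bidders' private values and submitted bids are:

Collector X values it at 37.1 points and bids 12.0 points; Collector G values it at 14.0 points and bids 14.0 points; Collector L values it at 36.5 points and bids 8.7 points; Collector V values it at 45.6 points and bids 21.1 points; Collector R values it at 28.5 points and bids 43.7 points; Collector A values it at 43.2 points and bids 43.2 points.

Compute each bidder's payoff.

Payoffs: Collector X 0.0 points, Collector G 0.0 points, Collector L 0.0 points, Collector V 0.0 points, Collector R -14.7 points, Collector A 0.0 points.

Ranking the bids: Collector R 43.7 points; Collector A 43.2 points; Collector V 21.1 points; Collector G 14.0 points; Collector X 12.0 points; Collector L 8.7 points.
Collector R has the top bid and wins; the price is the second-highest bid, 43.2 points.
Collector R's payoff = 28.5 points − 43.2 points = -14.7 points. All other bidders lose, so their payoff is 0.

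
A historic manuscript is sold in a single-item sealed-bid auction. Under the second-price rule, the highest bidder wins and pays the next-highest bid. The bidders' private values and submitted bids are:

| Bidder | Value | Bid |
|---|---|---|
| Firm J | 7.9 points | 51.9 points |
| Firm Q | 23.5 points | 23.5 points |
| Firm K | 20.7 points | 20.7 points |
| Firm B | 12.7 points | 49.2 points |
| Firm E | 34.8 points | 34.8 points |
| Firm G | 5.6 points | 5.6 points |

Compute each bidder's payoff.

Sorted high to low: Firm J 51.9 points; Firm B 49.2 points; Firm E 34.8 points; Firm Q 23.5 points; Firm K 20.7 points; Firm G 5.6 points.
Firm J has the top bid and wins; the price is the second-highest bid, 49.2 points.
Firm J's payoff = 7.9 points − 49.2 points = -41.3 points. All other bidders lose, so their payoff is 0.

Payoffs: Firm J -41.3 points, Firm Q 0.0 points, Firm K 0.0 points, Firm B 0.0 points, Firm E 0.0 points, Firm G 0.0 points.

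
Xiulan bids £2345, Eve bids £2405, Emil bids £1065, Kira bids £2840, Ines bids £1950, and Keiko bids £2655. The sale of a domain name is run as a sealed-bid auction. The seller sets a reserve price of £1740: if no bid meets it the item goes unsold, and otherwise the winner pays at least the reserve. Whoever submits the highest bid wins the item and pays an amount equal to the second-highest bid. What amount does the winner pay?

Ranking the bids: Kira £2840, then Keiko £2655, then Eve £2405, then Xiulan £2345, then Ines £1950, then Emil £1065.
Kira has the highest bid, so Kira wins.
The second-highest bid is £2655, which exceeds the reserve, so that sets the price.

The winner pays £2655.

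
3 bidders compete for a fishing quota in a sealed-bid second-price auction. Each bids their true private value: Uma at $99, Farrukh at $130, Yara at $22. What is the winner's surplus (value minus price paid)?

Bids in descending order: Farrukh $130; Uma $99; Yara $22.
Farrukh wins with the top bid and pays the second-highest, $99.
Surplus = $130 − $99 = $31.

Winner's surplus: $31.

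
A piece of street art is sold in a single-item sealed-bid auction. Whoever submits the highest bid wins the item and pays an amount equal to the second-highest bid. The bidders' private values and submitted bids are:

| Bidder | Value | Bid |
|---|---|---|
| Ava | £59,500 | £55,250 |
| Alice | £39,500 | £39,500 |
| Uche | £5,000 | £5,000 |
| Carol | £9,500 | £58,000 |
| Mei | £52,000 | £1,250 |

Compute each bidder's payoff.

Ordered from highest: Carol £58,000 > Ava £55,250 > Alice £39,500 > Uche £5,000 > Mei £1,250.
Carol has the top bid and wins; the price is the second-highest bid, £55,250.
Carol's payoff = £9,500 − £55,250 = -£45,750. All other bidders lose, so their payoff is 0.

Ava £0, Alice £0, Uche £0, Carol -£45,750, Mei £0.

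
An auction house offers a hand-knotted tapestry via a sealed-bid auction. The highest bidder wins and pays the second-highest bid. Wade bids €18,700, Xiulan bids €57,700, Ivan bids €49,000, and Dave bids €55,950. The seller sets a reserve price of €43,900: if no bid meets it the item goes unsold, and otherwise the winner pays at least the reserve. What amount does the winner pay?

Price paid: €55,950.

Ordered from highest: Xiulan €57,700, then Dave €55,950, then Ivan €49,000, then Wade €18,700.
Xiulan has the highest bid, so Xiulan wins.
The second-highest bid is €55,950, which exceeds the reserve, so that sets the price.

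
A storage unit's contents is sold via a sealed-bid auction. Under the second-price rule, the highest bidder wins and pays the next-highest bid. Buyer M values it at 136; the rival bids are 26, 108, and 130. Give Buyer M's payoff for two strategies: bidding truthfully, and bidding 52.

(a) 6  (b) 0

The highest competing bid is 130.
Bidding truthfully at 136: Buyer M has the top bid, wins, and pays the second-highest bid 130. Payoff = 136 − 130 = 6.
Bidding 52: the top bid is 130 (a rival), so Buyer M loses. Payoff = 0.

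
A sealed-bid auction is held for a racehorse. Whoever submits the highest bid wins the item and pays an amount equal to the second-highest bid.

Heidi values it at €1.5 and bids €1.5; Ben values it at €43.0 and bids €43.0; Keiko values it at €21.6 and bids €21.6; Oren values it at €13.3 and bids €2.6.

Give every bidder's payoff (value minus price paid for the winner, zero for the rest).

Payoffs: Heidi €0.0, Ben €21.4, Keiko €0.0, Oren €0.0.

Sorted high to low: Ben €43.0; Keiko €21.6; Oren €2.6; Heidi €1.5.
Ben has the top bid and wins; the price is the second-highest bid, €21.6.
Ben's payoff = €43.0 − €21.6 = €21.4. All other bidders lose, so their payoff is 0.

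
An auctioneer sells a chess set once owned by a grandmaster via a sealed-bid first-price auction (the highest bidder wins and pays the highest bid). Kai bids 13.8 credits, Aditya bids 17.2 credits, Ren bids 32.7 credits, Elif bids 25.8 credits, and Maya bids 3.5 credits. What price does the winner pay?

The winner pays 32.7 credits.

Ranking the bids: Ren 32.7 credits, then Elif 25.8 credits, then Aditya 17.2 credits, then Kai 13.8 credits, then Maya 3.5 credits.
Ren is the highest bidder, so Ren wins.
Under the first-price rule, the price is the highest bid: 32.7 credits.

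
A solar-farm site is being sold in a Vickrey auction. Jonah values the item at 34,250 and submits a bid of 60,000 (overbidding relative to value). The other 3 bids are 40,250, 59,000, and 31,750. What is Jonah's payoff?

-24,750

Highest competing bid: 59,000.
Jonah's bid 60,000 is the highest overall, so Jonah wins and pays the second-highest bid, 59,000.
Payoff = value − price = 34,250 − 59,000 = -24,750.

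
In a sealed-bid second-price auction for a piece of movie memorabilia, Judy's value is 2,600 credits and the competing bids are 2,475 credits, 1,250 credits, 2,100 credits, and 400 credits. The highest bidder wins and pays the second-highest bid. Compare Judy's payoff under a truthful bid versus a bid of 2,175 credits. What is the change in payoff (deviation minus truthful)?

The highest competing bid is 2,475 credits.
Bidding truthfully at 2,600 credits: Judy has the top bid, wins, and pays the second-highest bid 2,475 credits. Payoff = 2,600 credits − 2,475 credits = 125 credits.
Bidding 2,175 credits: the top bid is 2,475 credits (a rival), so Judy loses. Payoff = 0 credits.
Change = 0 credits − 125 credits = -125 credits.

Change in payoff: -125 credits.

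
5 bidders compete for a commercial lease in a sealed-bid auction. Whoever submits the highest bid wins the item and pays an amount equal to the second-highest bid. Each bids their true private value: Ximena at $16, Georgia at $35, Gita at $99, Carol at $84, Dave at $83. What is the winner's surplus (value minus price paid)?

$15

Sorted high to low: Gita $99 > Carol $84 > Dave $83 > Georgia $35 > Ximena $16.
Gita wins with the top bid and pays the second-highest, $84.
Surplus = $99 − $84 = $15.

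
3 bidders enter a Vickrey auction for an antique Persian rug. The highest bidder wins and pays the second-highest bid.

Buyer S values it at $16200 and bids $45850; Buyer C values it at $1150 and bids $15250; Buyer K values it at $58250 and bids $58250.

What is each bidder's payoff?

Bids in descending order: Buyer K $58250 > Buyer S $45850 > Buyer C $15250.
Buyer K has the top bid and wins; the price is the second-highest bid, $45850.
Buyer K's payoff = $58250 − $45850 = $12400. All other bidders lose, so their payoff is 0.

Payoffs: Buyer S $0, Buyer C $0, Buyer K $12400.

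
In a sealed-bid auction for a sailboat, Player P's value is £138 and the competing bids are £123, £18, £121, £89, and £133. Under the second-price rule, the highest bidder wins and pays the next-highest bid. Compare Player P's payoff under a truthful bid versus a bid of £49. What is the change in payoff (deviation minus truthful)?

The highest competing bid is £133.
Bidding truthfully at £138: Player P has the top bid, wins, and pays the second-highest bid £133. Payoff = £138 − £133 = £5.
Bidding £49: the top bid is £133 (a rival), so Player P loses. Payoff = £0.
Change = £0 − £5 = -£5.

-£5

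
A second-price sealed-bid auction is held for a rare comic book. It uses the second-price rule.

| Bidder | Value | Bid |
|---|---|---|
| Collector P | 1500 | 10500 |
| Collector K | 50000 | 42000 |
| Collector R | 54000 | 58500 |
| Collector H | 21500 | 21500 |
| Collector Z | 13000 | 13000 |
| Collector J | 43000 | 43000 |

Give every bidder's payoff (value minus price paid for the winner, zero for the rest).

Sorted high to low: Collector R 58500 > Collector J 43000 > Collector K 42000 > Collector H 21500 > Collector Z 13000 > Collector P 10500.
Collector R has the top bid and wins; the price is the second-highest bid, 43000.
Collector R's payoff = 54000 − 43000 = 11000. All other bidders lose, so their payoff is 0.

Collector P 0, Collector K 0, Collector R 11000, Collector H 0, Collector Z 0, Collector J 0.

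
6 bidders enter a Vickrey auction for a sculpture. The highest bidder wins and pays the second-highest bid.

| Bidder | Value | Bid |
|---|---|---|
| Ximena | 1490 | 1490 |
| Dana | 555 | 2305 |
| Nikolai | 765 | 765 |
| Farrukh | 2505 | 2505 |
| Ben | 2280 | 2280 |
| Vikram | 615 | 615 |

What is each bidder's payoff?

Bids in descending order: Farrukh 2505, then Dana 2305, then Ben 2280, then Ximena 1490, then Nikolai 765, then Vikram 615.
Farrukh has the top bid and wins; the price is the second-highest bid, 2305.
Farrukh's payoff = 2505 − 2305 = 200. All other bidders lose, so their payoff is 0.

Payoffs: Ximena 0, Dana 0, Nikolai 0, Farrukh 200, Ben 0, Vikram 0.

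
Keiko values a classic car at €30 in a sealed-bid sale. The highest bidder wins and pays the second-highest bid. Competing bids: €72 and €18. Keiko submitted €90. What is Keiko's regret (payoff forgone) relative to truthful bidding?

The highest competing bid is €72.
Bidding truthfully at €30: the top bid is €72 (a rival), so Keiko loses. Payoff = €0.
Bidding €90: Keiko has the top bid, wins, and pays the second-highest bid €72. Payoff = €30 − €72 = -€42.
Regret = truthful payoff − actual payoff = €0 − -€42 = €42.

Regret: €42.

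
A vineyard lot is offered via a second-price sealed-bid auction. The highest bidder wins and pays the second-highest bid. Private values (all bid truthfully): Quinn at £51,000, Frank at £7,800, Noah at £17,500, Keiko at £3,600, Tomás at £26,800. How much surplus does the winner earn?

£24,200

Ordered from highest: Quinn £51,000, then Tomás £26,800, then Noah £17,500, then Frank £7,800, then Keiko £3,600.
Quinn wins with the top bid and pays the second-highest, £26,800.
Surplus = £51,000 − £26,800 = £24,200.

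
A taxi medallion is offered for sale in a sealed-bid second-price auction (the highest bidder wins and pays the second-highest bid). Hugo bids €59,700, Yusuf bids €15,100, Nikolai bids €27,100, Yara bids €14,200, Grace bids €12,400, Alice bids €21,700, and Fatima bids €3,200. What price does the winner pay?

The winner pays €27,100.

Bids in descending order: Hugo €59,700 > Nikolai €27,100 > Alice €21,700 > Yusuf €15,100 > Yara €14,200 > Grace €12,400 > Fatima €3,200.
Hugo is the highest bidder, so Hugo wins.
Under the second-price rule, the price is the second-highest bid: €27,100.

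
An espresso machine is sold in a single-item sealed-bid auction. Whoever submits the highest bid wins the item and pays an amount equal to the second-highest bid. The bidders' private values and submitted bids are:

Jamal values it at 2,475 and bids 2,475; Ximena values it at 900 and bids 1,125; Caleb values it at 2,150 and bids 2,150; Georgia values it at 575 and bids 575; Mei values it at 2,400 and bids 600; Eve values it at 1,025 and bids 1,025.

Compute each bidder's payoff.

Jamal 325, Ximena 0, Caleb 0, Georgia 0, Mei 0, Eve 0.

Bids in descending order: Jamal 2,475, then Caleb 2,150, then Ximena 1,125, then Eve 1,025, then Mei 600, then Georgia 575.
Jamal has the top bid and wins; the price is the second-highest bid, 2,150.
Jamal's payoff = 2,475 − 2,150 = 325. All other bidders lose, so their payoff is 0.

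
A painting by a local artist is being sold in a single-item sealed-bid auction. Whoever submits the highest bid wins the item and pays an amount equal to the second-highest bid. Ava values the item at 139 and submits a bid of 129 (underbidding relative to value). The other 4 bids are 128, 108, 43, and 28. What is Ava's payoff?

11

Highest competing bid: 128.
Ava's bid 129 is the highest overall, so Ava wins and pays the second-highest bid, 128.
Payoff = value − price = 139 − 128 = 11.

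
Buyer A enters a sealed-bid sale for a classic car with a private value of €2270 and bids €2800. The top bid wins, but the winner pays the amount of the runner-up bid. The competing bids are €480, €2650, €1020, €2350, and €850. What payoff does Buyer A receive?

-€380

Highest competing bid: €2650.
Buyer A's bid €2800 is the highest overall, so Buyer A wins and pays the second-highest bid, €2650.
Payoff = value − price = €2270 − €2650 = -€380.
Overbidding won the item at a price above value — truthful bidding would have avoided this loss.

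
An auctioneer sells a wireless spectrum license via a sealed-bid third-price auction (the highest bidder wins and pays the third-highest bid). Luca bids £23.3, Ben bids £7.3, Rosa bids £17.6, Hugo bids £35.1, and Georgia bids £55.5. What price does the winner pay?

£23.3

Ranking the bids: Georgia £55.5, then Hugo £35.1, then Luca £23.3, then Rosa £17.6, then Ben £7.3.
Georgia is the highest bidder, so Georgia wins.
Under the third-price rule, the price is the third-highest bid: £23.3.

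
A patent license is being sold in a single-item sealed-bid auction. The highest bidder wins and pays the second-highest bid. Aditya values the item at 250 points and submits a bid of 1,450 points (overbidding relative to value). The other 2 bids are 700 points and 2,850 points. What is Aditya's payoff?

Highest competing bid: 2,850 points.
Aditya's bid 1,450 points is not the highest, so Aditya loses, pays nothing, and earns zero payoff.

Aditya's payoff: 0 points.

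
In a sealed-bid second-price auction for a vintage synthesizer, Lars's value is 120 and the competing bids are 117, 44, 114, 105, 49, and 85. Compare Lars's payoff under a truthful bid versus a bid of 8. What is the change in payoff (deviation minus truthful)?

The highest competing bid is 117.
Bidding truthfully at 120: Lars has the top bid, wins, and pays the second-highest bid 117. Payoff = 120 − 117 = 3.
Bidding 8: the top bid is 117 (a rival), so Lars loses. Payoff = 0.
Change = 0 − 3 = -3.

-3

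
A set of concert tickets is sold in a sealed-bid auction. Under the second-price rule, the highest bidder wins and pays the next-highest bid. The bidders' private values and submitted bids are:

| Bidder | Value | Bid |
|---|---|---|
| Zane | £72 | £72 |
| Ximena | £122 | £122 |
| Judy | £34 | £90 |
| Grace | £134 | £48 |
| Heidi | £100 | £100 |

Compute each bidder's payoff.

Ranking the bids: Ximena £122; Heidi £100; Judy £90; Zane £72; Grace £48.
Ximena has the top bid and wins; the price is the second-highest bid, £100.
Ximena's payoff = £122 − £100 = £22. All other bidders lose, so their payoff is 0.

Payoffs: Zane £0, Ximena £22, Judy £0, Grace £0, Heidi £0.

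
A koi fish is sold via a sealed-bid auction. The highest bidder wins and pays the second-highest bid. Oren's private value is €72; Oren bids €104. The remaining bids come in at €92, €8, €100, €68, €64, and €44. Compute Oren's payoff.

Oren's payoff: -€28.

Highest competing bid: €100.
Oren's bid €104 is the highest overall, so Oren wins and pays the second-highest bid, €100.
Payoff = value − price = €72 − €100 = -€28.
Overbidding won the item at a price above value — truthful bidding would have avoided this loss.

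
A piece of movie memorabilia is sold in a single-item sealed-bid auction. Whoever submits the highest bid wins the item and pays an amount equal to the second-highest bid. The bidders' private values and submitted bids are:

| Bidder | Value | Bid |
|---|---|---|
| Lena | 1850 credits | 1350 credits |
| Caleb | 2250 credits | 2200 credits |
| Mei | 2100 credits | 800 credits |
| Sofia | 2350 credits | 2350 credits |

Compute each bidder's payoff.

Sorted high to low: Sofia 2350 credits; Caleb 2200 credits; Lena 1350 credits; Mei 800 credits.
Sofia has the top bid and wins; the price is the second-highest bid, 2200 credits.
Sofia's payoff = 2350 credits − 2200 credits = 150 credits. All other bidders lose, so their payoff is 0.

Lena 0 credits, Caleb 0 credits, Mei 0 credits, Sofia 150 credits.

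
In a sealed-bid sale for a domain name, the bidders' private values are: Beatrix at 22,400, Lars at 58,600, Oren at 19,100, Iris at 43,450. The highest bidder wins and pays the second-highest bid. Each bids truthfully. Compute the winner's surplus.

Surplus = 15,150.

Sorted high to low: Lars 58,600; Iris 43,450; Beatrix 22,400; Oren 19,100.
Lars wins with the top bid and pays the second-highest, 43,450.
Surplus = 58,600 − 43,450 = 15,150.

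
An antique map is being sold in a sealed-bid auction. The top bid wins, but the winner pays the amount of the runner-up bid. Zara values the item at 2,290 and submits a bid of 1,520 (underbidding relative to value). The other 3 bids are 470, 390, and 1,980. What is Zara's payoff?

Highest competing bid: 1,980.
Zara's bid 1,520 is not the highest, so Zara loses, pays nothing, and earns zero payoff.

Payoff = 0.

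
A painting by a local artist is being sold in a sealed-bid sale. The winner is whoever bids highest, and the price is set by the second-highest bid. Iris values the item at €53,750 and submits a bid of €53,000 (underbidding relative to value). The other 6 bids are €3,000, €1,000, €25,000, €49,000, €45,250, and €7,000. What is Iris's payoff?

Highest competing bid: €49,000.
Iris's bid €53,000 is the highest overall, so Iris wins and pays the second-highest bid, €49,000.
Payoff = value − price = €53,750 − €49,000 = €4,750.

€4,750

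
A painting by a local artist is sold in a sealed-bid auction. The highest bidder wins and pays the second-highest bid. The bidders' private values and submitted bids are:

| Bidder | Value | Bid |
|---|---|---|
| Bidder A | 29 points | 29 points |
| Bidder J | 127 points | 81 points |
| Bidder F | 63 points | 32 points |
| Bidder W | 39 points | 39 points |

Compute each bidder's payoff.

Bids in descending order: Bidder J 81 points > Bidder W 39 points > Bidder F 32 points > Bidder A 29 points.
Bidder J has the top bid and wins; the price is the second-highest bid, 39 points.
Bidder J's payoff = 127 points − 39 points = 88 points. All other bidders lose, so their payoff is 0.

Bidder A 0 points, Bidder J 88 points, Bidder F 0 points, Bidder W 0 points.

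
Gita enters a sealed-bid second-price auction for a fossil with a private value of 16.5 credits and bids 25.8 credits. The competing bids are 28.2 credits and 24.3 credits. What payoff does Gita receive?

Gita's payoff: 0.0 credits.

Highest competing bid: 28.2 credits.
Gita's bid 25.8 credits is not the highest, so Gita loses, pays nothing, and earns zero payoff.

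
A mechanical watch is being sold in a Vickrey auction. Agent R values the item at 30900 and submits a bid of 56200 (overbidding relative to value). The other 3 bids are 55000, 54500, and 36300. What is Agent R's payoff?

Payoff = -24100.

Highest competing bid: 55000.
Agent R's bid 56200 is the highest overall, so Agent R wins and pays the second-highest bid, 55000.
Payoff = value − price = 30900 − 55000 = -24100.
Overbidding won the item at a price above value — truthful bidding would have avoided this loss.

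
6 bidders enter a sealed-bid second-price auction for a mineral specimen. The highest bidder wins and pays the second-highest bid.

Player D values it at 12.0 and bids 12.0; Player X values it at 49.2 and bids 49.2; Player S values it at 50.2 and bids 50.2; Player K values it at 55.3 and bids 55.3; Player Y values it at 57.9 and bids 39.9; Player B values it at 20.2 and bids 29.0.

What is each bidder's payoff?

Player D 0.0, Player X 0.0, Player S 0.0, Player K 5.1, Player Y 0.0, Player B 0.0.

Sorted high to low: Player K 55.3 > Player S 50.2 > Player X 49.2 > Player Y 39.9 > Player B 29.0 > Player D 12.0.
Player K has the top bid and wins; the price is the second-highest bid, 50.2.
Player K's payoff = 55.3 − 50.2 = 5.1. All other bidders lose, so their payoff is 0.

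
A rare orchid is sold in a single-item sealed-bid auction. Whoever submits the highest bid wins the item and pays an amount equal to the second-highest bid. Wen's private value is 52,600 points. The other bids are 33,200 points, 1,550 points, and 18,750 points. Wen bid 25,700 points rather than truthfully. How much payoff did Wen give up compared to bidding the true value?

The highest competing bid is 33,200 points.
Bidding truthfully at 52,600 points: Wen has the top bid, wins, and pays the second-highest bid 33,200 points. Payoff = 52,600 points − 33,200 points = 19,400 points.
Bidding 25,700 points: the top bid is 33,200 points (a rival), so Wen loses. Payoff = 0 points.
Regret = truthful payoff − actual payoff = 19,400 points − 0 points = 19,400 points.
Deviating from a truthful bid can only lose payoff in a second-price auction — never gain.

Payoff forgone: 19,400 points.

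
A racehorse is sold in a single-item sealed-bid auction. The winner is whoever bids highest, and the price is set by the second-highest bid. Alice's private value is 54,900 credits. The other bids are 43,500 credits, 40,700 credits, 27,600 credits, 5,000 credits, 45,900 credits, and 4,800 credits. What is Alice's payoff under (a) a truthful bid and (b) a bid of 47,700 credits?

The highest competing bid is 45,900 credits.
Bidding truthfully at 54,900 credits: Alice has the top bid, wins, and pays the second-highest bid 45,900 credits. Payoff = 54,900 credits − 45,900 credits = 9,000 credits.
Bidding 47,700 credits: Alice has the top bid, wins, and pays the second-highest bid 45,900 credits. Payoff = 54,900 credits − 45,900 credits = 9,000 credits.

Truthful: 9,000 credits; alternative: 9,000 credits.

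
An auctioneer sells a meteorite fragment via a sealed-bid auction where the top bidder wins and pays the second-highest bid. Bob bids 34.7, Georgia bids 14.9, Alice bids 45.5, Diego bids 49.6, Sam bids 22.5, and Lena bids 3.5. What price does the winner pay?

The winner pays 45.5.

Bids in descending order: Diego 49.6, then Alice 45.5, then Bob 34.7, then Sam 22.5, then Georgia 14.9, then Lena 3.5.
Diego is the highest bidder, so Diego wins.
Under the second-price rule, the price is the second-highest bid: 45.5.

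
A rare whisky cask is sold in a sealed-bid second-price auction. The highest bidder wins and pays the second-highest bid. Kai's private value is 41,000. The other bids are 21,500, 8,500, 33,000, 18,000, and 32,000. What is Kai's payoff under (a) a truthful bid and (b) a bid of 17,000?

(a) 8,000  (b) 0

The highest competing bid is 33,000.
Bidding truthfully at 41,000: Kai has the top bid, wins, and pays the second-highest bid 33,000. Payoff = 41,000 − 33,000 = 8,000.
Bidding 17,000: the top bid is 33,000 (a rival), so Kai loses. Payoff = 0.
This is the dominant-strategy logic: truthful bidding weakly beats any alternative.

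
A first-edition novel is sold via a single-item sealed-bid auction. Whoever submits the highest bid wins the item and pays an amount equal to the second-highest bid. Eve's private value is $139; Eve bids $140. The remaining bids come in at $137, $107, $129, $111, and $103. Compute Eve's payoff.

Highest competing bid: $137.
Eve's bid $140 is the highest overall, so Eve wins and pays the second-highest bid, $137.
Payoff = value − price = $139 − $137 = $2.

Eve's payoff: $2.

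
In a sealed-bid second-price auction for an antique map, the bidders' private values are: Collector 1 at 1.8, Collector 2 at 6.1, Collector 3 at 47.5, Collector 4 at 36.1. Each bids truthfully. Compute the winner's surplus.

Ordered from highest: Collector 3 47.5, then Collector 4 36.1, then Collector 2 6.1, then Collector 1 1.8.
Collector 3 wins with the top bid and pays the second-highest, 36.1.
Surplus = 47.5 − 36.1 = 11.4.

Surplus = 11.4.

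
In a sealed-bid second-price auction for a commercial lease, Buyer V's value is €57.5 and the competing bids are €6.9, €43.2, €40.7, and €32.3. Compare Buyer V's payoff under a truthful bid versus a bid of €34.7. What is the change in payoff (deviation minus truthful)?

The highest competing bid is €43.2.
Bidding truthfully at €57.5: Buyer V has the top bid, wins, and pays the second-highest bid €43.2. Payoff = €57.5 − €43.2 = €14.3.
Bidding €34.7: the top bid is €43.2 (a rival), so Buyer V loses. Payoff = €0.0.
Change = €0.0 − €14.3 = -€14.3.

Payoff change: -€14.3.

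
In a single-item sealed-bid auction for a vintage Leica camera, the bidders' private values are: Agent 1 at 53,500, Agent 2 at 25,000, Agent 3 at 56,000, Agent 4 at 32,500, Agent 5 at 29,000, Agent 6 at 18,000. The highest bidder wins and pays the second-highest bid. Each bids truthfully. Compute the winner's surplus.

Ordered from highest: Agent 3 56,000; Agent 1 53,500; Agent 4 32,500; Agent 5 29,000; Agent 2 25,000; Agent 6 18,000.
Agent 3 wins with the top bid and pays the second-highest, 53,500.
Surplus = 56,000 − 53,500 = 2,500.

2,500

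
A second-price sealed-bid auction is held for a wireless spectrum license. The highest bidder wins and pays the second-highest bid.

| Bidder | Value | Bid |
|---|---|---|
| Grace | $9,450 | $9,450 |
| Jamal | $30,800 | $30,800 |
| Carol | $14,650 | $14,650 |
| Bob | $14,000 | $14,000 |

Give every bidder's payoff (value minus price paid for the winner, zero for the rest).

Ranking the bids: Jamal $30,800 > Carol $14,650 > Bob $14,000 > Grace $9,450.
Jamal has the top bid and wins; the price is the second-highest bid, $14,650.
Jamal's payoff = $30,800 − $14,650 = $16,150. All other bidders lose, so their payoff is 0.

Grace $0, Jamal $16,150, Carol $0, Bob $0.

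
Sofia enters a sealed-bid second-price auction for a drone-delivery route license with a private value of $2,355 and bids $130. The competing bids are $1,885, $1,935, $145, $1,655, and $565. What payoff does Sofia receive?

Highest competing bid: $1,935.
Sofia's bid $130 is not the highest, so Sofia loses, pays nothing, and earns zero payoff.

Sofia's payoff: $0.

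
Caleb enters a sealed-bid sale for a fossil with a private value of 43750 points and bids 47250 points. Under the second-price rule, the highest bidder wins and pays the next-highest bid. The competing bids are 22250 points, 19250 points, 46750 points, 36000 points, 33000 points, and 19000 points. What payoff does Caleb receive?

Payoff = -3000 points.

Highest competing bid: 46750 points.
Caleb's bid 47250 points is the highest overall, so Caleb wins and pays the second-highest bid, 46750 points.
Payoff = value − price = 43750 points − 46750 points = -3000 points.
Overbidding won the item at a price above value — truthful bidding would have avoided this loss.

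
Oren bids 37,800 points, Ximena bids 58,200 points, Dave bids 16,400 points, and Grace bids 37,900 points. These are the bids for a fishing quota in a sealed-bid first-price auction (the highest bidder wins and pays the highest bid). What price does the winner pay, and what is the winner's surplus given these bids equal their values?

The winner pays 58,200 points for a surplus of 0 points.

Ordered from highest: Ximena 58,200 points, then Grace 37,900 points, then Oren 37,800 points, then Dave 16,400 points.
Ximena is the highest bidder, so Ximena wins.
Under the first-price rule, the price is the highest bid: 58,200 points.
Surplus = 58,200 points − 58,200 points = 0 points.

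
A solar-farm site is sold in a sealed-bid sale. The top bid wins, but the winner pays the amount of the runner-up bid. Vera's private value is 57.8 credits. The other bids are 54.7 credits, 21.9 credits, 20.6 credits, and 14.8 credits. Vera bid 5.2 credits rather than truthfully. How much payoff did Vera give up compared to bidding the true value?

Regret: 3.1 credits.

The highest competing bid is 54.7 credits.
Bidding truthfully at 57.8 credits: Vera has the top bid, wins, and pays the second-highest bid 54.7 credits. Payoff = 57.8 credits − 54.7 credits = 3.1 credits.
Bidding 5.2 credits: the top bid is 54.7 credits (a rival), so Vera loses. Payoff = 0.0 credits.
Regret = truthful payoff − actual payoff = 3.1 credits − 0.0 credits = 3.1 credits.
This is the dominant-strategy logic: truthful bidding weakly beats any alternative.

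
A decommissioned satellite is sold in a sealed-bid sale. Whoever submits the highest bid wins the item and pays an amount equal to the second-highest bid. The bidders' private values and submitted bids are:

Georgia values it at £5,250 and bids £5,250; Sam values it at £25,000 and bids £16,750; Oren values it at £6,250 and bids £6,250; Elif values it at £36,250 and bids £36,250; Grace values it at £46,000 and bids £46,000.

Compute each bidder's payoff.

Georgia £0, Sam £0, Oren £0, Elif £0, Grace £9,750.

Bids in descending order: Grace £46,000; Elif £36,250; Sam £16,750; Oren £6,250; Georgia £5,250.
Grace has the top bid and wins; the price is the second-highest bid, £36,250.
Grace's payoff = £46,000 − £36,250 = £9,750. All other bidders lose, so their payoff is 0.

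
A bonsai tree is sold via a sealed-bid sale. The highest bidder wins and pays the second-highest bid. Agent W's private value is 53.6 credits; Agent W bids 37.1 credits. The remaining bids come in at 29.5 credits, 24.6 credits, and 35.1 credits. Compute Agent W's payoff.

Agent W's payoff: 18.5 credits.

Highest competing bid: 35.1 credits.
Agent W's bid 37.1 credits is the highest overall, so Agent W wins and pays the second-highest bid, 35.1 credits.
Payoff = value − price = 53.6 credits − 35.1 credits = 18.5 credits.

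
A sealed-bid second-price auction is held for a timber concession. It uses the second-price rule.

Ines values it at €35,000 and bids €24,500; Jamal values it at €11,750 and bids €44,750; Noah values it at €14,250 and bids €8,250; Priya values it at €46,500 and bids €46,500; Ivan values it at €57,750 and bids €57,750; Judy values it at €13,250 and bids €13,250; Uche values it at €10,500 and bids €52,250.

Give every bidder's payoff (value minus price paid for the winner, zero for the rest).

Ines €0, Jamal €0, Noah €0, Priya €0, Ivan €5,500, Judy €0, Uche €0.

Ranking the bids: Ivan €57,750 > Uche €52,250 > Priya €46,500 > Jamal €44,750 > Ines €24,500 > Judy €13,250 > Noah €8,250.
Ivan has the top bid and wins; the price is the second-highest bid, €52,250.
Ivan's payoff = €57,750 − €52,250 = €5,500. All other bidders lose, so their payoff is 0.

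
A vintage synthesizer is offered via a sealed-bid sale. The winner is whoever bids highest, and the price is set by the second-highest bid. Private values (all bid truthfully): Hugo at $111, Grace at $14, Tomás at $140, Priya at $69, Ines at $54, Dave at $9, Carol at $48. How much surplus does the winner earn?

Surplus = $29.

Ranking the bids: Tomás $140; Hugo $111; Priya $69; Ines $54; Carol $48; Grace $14; Dave $9.
Tomás wins with the top bid and pays the second-highest, $111.
Surplus = $140 − $111 = $29.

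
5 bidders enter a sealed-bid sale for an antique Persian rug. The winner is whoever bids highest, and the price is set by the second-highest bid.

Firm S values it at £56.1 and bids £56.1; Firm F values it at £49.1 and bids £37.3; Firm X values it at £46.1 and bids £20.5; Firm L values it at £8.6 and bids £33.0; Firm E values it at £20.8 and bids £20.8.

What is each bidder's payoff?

Sorted high to low: Firm S £56.1, then Firm F £37.3, then Firm L £33.0, then Firm E £20.8, then Firm X £20.5.
Firm S has the top bid and wins; the price is the second-highest bid, £37.3.
Firm S's payoff = £56.1 − £37.3 = £18.8. All other bidders lose, so their payoff is 0.

Payoffs: Firm S £18.8, Firm F £0.0, Firm X £0.0, Firm L £0.0, Firm E £0.0.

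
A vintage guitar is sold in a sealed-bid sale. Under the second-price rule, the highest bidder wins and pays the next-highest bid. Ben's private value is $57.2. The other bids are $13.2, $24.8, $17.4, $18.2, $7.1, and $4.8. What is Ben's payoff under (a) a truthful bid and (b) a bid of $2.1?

The highest competing bid is $24.8.
Bidding truthfully at $57.2: Ben has the top bid, wins, and pays the second-highest bid $24.8. Payoff = $57.2 − $24.8 = $32.4.
Bidding $2.1: the top bid is $24.8 (a rival), so Ben loses. Payoff = $0.0.
Deviating from a truthful bid can only lose payoff in a second-price auction — never gain.

(a) $32.4  (b) $0.0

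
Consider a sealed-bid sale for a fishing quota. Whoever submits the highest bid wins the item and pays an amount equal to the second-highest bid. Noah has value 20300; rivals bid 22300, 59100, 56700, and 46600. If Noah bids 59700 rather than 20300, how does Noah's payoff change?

-38800

The highest competing bid is 59100.
Bidding truthfully at 20300: the top bid is 59100 (a rival), so Noah loses. Payoff = 0.
Bidding 59700: Noah has the top bid, wins, and pays the second-highest bid 59100. Payoff = 20300 − 59100 = -38800.
Change = -38800 − 0 = -38800.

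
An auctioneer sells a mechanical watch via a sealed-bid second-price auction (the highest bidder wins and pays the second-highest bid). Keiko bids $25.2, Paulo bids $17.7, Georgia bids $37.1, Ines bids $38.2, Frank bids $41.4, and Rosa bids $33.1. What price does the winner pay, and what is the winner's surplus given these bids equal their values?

Price $38.2; surplus $3.2.

Ordered from highest: Frank $41.4, then Ines $38.2, then Georgia $37.1, then Rosa $33.1, then Keiko $25.2, then Paulo $17.7.
Frank is the highest bidder, so Frank wins.
Under the second-price rule, the price is the second-highest bid: $38.2.
Surplus = $41.4 − $38.2 = $3.2.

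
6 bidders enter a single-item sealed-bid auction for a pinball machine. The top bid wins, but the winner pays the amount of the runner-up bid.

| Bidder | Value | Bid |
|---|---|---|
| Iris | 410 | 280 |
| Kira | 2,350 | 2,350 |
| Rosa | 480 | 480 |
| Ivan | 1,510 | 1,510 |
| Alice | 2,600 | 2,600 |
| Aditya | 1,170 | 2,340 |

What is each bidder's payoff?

Ranking the bids: Alice 2,600, then Kira 2,350, then Aditya 2,340, then Ivan 1,510, then Rosa 480, then Iris 280.
Alice has the top bid and wins; the price is the second-highest bid, 2,350.
Alice's payoff = 2,600 − 2,350 = 250. All other bidders lose, so their payoff is 0.

Iris 0, Kira 0, Rosa 0, Ivan 0, Alice 250, Aditya 0.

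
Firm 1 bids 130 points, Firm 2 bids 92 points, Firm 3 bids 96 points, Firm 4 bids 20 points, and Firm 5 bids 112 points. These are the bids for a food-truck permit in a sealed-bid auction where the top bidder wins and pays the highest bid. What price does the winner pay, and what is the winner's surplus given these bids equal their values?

Price 130 points; surplus 0 points.

Ordered from highest: Firm 1 130 points > Firm 5 112 points > Firm 3 96 points > Firm 2 92 points > Firm 4 20 points.
Firm 1 is the highest bidder, so Firm 1 wins.
Under the first-price rule, the price is the highest bid: 130 points.
Surplus = 130 points − 130 points = 0 points.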